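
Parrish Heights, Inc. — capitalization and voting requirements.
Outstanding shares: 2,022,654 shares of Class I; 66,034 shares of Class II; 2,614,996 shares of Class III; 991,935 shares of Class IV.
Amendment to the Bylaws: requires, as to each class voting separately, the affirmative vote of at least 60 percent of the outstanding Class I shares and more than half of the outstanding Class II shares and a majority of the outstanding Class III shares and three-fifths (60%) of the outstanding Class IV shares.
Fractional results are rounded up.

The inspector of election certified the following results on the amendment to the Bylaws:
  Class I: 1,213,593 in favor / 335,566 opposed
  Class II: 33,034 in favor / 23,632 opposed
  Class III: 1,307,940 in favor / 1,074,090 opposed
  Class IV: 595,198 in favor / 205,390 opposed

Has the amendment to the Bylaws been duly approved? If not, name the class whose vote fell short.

Class I: 3/5 of 2022654 = 1213592.40, rounded up to 1213593; 1,213,593 required, 1,213,593 in favor — approved.
Class II: a majority of 66034 is 33018; 33,018 required, 33,034 in favor — approved.
Class III: a majority of 2614996 is 1307499; 1,307,499 required, 1,307,940 in favor — approved.
Class IV: 3/5 of 991935 = 595161; 595,161 required, 595,198 in favor — approved.

Approved — every class gave the required vote.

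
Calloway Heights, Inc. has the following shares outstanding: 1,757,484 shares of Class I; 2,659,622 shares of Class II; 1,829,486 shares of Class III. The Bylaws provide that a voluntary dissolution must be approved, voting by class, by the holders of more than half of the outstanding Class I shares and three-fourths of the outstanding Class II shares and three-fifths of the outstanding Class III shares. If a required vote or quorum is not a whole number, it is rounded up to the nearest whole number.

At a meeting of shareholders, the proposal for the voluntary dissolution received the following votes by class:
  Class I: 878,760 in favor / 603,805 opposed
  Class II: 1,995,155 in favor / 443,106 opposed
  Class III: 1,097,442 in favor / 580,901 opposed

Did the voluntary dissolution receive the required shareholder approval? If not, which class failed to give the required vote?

Not approved — the Class III shares did not give the required vote.

Class I: a majority of 1757484 is 878743; 878,743 required, 878,760 in favor — approved.
Class II: 3/4 of 2659622 = 1994716.50, rounded up to 1994717; 1,994,717 required, 1,995,155 in favor — approved.
Class III: 3/5 of 1829486 = 1097691.60, rounded up to 1097692; 1,097,692 required, 1,097,442 in favor — not approved.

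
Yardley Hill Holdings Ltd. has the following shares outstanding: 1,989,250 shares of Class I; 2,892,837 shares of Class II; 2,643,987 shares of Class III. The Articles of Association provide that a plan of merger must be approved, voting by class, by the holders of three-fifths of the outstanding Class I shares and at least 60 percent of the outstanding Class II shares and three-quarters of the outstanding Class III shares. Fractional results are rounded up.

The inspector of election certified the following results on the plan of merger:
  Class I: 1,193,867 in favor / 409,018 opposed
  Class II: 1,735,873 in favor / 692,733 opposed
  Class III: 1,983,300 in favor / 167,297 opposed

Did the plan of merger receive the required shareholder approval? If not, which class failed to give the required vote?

Class I: 3/5 of 1989250 = 1193550; 1,193,550 required, 1,193,867 in favor — approved.
Class II: 3/5 of 2892837 = 1735702.20, rounded up to 1735703; 1,735,703 required, 1,735,873 in favor — approved.
Class III: 3/4 of 2643987 = 1982990.25, rounded up to 1982991; 1,982,991 required, 1,983,300 in favor — approved.

Approved — every class gave the required vote.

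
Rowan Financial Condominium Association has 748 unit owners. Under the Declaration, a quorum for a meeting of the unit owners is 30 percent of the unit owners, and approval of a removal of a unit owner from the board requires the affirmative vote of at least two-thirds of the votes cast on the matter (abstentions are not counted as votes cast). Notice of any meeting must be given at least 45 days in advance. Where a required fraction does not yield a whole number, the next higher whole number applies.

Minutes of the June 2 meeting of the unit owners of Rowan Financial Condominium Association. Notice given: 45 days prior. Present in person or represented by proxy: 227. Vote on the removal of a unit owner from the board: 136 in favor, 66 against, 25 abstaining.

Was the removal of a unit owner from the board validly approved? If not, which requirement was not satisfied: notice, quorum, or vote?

Valid — all requirements satisfied.

Notice: 45 days given; 45 required. Satisfied.
Quorum: 30% of 748 = 224.40, rounded up to 225; 227 present. Satisfied.
Vote: requires two-thirds of the votes cast (227 − 25 abstaining = 202); 2/3 of 202 = 134.67, rounded up to 135, so 135 needed; 136 in favor. Satisfied.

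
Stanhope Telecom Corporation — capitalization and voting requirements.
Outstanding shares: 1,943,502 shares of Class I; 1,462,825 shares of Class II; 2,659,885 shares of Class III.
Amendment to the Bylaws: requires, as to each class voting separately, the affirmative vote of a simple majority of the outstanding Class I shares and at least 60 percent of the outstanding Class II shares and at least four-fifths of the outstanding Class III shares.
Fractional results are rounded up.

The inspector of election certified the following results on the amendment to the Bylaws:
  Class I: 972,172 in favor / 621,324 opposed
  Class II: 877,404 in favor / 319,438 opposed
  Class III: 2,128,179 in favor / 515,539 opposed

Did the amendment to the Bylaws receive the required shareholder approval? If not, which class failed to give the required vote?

Class I: a majority of 1943502 is 971752; 971,752 required, 972,172 in favor — approved.
Class II: 3/5 of 1462825 = 877695; 877,695 required, 877,404 in favor — not approved.
Class III: 4/5 of 2659885 = 2127908; 2,127,908 required, 2,128,179 in favor — approved.

Not approved — the Class II shares did not give the required vote.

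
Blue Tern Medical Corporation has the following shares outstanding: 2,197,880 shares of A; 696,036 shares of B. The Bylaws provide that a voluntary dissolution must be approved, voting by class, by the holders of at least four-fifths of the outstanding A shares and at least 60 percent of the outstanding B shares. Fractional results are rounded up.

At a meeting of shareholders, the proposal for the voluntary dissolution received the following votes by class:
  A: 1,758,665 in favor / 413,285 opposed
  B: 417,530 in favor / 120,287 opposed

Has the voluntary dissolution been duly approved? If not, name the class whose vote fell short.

A: 4/5 of 2197880 = 1758304; 1,758,304 required, 1,758,665 in favor — approved.
B: 3/5 of 696036 = 417621.60, rounded up to 417622; 417,622 required, 417,530 in favor — not approved.

Not approved — the B shares did not give the required vote.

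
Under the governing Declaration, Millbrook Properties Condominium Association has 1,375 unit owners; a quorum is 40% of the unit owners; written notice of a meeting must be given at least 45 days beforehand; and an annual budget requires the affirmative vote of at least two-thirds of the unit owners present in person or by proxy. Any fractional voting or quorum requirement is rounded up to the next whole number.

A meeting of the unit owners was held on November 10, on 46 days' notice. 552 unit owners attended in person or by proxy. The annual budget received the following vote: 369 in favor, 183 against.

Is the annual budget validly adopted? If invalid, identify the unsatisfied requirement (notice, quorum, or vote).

Notice: 46 days given; 45 required. Satisfied.
Quorum: 40% of 1,375 = 550; 552 present. Satisfied.
Vote: requires two-thirds of those present (552); 2/3 of 552 = 368, so 368 needed; 369 in favor. Satisfied.

Valid — all requirements satisfied.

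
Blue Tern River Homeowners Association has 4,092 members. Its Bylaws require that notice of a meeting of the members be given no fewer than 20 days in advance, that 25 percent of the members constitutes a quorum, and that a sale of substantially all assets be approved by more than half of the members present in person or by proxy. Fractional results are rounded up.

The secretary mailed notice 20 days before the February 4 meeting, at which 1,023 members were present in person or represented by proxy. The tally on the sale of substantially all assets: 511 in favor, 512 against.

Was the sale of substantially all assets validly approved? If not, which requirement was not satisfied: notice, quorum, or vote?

Invalid — vote requirement not satisfied.

Notice: 20 days given; 20 required. Satisfied.
Quorum: 25% of 4,092 = 1,023; 1,023 present. Satisfied.
Vote: requires a majority of those present (1,023); a majority of 1023 is 512, so 512 needed; 511 in favor. Not satisfied.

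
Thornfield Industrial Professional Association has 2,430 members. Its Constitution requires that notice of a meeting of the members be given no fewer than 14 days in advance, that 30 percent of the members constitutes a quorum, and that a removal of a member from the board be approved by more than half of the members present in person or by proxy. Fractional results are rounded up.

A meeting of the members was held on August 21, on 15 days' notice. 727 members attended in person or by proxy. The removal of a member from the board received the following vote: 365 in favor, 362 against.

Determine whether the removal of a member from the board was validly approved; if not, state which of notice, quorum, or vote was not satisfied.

Invalid — quorum requirement not satisfied.

Notice: 15 days given; 14 required. Satisfied.
Quorum: 30% of 2,430 = 729; 727 present. Not satisfied.
Vote: requires a majority of those present (727); a majority of 727 is 364, so 364 needed; 365 in favor. Satisfied.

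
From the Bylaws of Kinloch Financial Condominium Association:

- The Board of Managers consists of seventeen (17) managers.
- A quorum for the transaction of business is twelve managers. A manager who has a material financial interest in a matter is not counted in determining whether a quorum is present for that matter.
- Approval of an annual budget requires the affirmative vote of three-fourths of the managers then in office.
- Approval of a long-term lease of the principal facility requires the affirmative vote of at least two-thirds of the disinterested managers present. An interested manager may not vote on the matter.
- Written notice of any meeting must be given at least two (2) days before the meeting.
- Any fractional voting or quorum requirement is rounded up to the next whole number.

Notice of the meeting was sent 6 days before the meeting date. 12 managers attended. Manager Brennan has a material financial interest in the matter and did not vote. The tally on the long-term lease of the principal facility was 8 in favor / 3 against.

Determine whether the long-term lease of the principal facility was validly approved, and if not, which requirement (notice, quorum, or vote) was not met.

Notice: 6 days given; 2 required (6 ≥ 2). Satisfied.
Quorum: 12 present, but the 1 interested manager does not count, leaving 11. Quorum is 12. Not satisfied.
Vote: the long-term lease of the principal facility requires two-thirds of the disinterested managers present (12 − 1 = 11). 2/3 of 11 = 7.33, rounded up to 8, so 8 affirmative votes are needed; 8 voted in favor. Satisfied. (Moot — without a quorum no business can be validly transacted.)

Invalid — quorum requirement not satisfied.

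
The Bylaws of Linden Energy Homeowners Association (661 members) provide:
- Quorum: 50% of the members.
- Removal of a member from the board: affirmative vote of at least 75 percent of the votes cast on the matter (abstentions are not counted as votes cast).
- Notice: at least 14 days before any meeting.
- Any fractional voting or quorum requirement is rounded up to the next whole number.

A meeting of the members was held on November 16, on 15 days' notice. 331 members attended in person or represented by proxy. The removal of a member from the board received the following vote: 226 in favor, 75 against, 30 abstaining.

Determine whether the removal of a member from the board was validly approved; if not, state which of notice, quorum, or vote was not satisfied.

Notice: 15 days given; 14 required. Satisfied.
Quorum: 50% of 661 = 330.50, rounded up to 331; 331 present. Satisfied.
Vote: requires three-fourths of the votes cast (331 − 30 abstaining = 301); 3/4 of 301 = 225.75, rounded up to 226, so 226 needed; 226 in favor. Satisfied.

Valid — all requirements satisfied.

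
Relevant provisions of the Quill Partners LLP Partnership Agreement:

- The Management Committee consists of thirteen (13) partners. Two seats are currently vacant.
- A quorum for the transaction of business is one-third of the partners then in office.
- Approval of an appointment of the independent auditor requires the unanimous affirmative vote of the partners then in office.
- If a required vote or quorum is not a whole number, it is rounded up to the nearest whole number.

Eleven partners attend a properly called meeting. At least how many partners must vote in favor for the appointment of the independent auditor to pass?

11

The appointment of the independent auditor requires the unanimous vote of the partners then in office (11).
Unanimous means all 11.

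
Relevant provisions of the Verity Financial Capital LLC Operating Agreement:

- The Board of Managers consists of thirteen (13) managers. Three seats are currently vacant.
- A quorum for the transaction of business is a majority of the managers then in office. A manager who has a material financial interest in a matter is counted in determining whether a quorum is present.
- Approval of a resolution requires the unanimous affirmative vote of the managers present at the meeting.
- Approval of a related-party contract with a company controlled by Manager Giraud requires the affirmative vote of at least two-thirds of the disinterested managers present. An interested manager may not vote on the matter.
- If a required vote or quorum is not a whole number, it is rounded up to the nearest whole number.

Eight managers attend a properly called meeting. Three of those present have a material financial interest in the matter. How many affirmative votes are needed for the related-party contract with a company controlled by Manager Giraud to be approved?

The related-party contract with a company controlled by Manager Giraud requires two-thirds of the disinterested managers present (8 − 3 = 5).
2/3 of 5 = 3.33, rounded up to 4.

4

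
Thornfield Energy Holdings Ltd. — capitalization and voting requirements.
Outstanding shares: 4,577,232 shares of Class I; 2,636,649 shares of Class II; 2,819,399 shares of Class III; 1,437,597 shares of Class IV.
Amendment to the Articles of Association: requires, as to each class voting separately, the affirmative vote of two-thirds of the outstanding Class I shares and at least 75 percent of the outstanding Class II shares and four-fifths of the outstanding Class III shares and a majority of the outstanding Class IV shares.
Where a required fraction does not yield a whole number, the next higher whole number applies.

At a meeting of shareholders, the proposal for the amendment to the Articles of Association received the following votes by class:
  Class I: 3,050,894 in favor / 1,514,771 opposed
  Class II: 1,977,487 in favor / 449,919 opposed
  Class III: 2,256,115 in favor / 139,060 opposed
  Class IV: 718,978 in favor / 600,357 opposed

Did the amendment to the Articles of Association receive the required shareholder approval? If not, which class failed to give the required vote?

Class I: 2/3 of 4577232 = 3051488; 3,051,488 required, 3,050,894 in favor — not approved.
Class II: 3/4 of 2636649 = 1977486.75, rounded up to 1977487; 1,977,487 required, 1,977,487 in favor — approved.
Class III: 4/5 of 2819399 = 2255519.20, rounded up to 2255520; 2,255,520 required, 2,256,115 in favor — approved.
Class IV: a majority of 1437597 is 718799; 718,799 required, 718,978 in favor — approved.

Not approved — the Class I shares did not give the required vote.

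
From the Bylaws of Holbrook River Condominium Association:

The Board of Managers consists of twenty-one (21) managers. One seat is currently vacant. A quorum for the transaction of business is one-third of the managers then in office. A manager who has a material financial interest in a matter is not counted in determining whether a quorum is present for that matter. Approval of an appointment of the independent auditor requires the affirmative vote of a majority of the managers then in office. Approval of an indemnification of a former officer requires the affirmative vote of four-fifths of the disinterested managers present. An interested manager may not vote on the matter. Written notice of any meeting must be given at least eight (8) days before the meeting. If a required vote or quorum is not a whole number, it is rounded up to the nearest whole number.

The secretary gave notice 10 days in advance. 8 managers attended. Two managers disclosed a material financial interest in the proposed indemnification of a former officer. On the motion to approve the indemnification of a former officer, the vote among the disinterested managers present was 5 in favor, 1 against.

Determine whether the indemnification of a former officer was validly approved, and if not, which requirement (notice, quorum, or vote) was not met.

Notice: 10 days given; 8 required (10 ≥ 8). Satisfied.
Quorum: 8 present, but the 2 interested managers do not count, leaving 6. Quorum is 7. Not satisfied.
Vote: the indemnification of a former officer requires four-fifths of the disinterested managers present (8 − 2 = 6). 4/5 of 6 = 4.80, rounded up to 5, so 5 affirmative votes are needed; 5 voted in favor. Satisfied. (Moot — without a quorum no business can be validly transacted.)

Invalid — quorum requirement not satisfied.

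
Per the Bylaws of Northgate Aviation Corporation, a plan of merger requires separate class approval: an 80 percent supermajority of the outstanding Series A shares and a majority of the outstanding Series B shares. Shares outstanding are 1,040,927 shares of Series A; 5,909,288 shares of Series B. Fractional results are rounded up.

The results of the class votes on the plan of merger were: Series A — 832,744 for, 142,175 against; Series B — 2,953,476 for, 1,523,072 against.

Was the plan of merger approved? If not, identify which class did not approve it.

Not approved — the Series B shares did not give the required vote.

Series A: 4/5 of 1040927 = 832741.60, rounded up to 832742; 832,742 required, 832,744 in favor — approved.
Series B: a majority of 5909288 is 2954645; 2,954,645 required, 2,953,476 in favor — not approved.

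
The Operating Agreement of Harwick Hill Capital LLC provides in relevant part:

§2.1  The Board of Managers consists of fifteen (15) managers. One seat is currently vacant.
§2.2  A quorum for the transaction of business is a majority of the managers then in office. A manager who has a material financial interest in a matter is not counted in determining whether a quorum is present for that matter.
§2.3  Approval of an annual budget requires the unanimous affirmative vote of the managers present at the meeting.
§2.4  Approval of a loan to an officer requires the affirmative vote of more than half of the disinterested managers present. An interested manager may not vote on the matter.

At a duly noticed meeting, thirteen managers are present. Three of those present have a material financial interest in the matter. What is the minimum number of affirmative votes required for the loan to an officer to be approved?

The loan to an officer requires a majority of the disinterested managers present (13 − 3 = 10).
A majority of 10 is 6.

6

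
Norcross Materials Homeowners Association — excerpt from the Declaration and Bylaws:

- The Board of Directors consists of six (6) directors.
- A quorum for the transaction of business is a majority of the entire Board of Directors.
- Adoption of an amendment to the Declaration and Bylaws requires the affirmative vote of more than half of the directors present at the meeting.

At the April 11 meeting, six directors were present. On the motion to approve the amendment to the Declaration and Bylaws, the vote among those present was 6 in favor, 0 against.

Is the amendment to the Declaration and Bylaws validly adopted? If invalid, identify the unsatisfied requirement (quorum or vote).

Valid — all requirements satisfied.

Quorum: 6 present; quorum is 4. Satisfied.
Vote: the amendment to the Declaration and Bylaws requires a majority of the directors present (6). A majority of 6 is 4, so 4 affirmative votes are needed; 6 voted in favor. Satisfied.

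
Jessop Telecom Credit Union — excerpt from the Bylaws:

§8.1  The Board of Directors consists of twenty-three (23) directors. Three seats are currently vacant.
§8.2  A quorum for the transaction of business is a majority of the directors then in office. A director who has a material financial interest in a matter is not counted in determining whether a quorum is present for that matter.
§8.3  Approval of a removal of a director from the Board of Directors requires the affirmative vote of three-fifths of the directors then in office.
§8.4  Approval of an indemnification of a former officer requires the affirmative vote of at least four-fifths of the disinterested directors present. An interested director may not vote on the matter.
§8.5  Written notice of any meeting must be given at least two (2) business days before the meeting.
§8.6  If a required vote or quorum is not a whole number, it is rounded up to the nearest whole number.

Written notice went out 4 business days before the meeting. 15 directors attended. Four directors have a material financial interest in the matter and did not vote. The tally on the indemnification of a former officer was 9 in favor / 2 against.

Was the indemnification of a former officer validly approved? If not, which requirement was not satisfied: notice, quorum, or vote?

Valid — all requirements satisfied.

Notice: 4 business days given; 2 required (4 ≥ 2). Satisfied.
Quorum: 15 present, but the 4 interested directors do not count, leaving 11. Quorum is 11. Satisfied.
Vote: the indemnification of a former officer requires four-fifths of the disinterested directors present (15 − 4 = 11). 4/5 of 11 = 8.80, rounded up to 9, so 9 affirmative votes are needed; 9 voted in favor. Satisfied.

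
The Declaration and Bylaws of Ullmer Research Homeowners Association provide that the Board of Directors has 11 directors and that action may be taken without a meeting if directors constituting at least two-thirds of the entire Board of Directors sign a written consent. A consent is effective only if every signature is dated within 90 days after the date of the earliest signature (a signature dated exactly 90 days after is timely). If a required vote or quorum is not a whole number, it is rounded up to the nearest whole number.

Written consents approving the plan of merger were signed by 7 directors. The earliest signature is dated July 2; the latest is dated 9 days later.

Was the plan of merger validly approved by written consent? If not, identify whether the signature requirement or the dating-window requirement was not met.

Not effective — insufficient signatures.

Signatures required: at least two-thirds of 11 — 2/3 of 11 = 7.33, rounded up to 8, so 8 needed; 7 signed. Insufficient.
Dating window: the latest signature is 9 days after the earliest; the limit is 90 days. Within the window.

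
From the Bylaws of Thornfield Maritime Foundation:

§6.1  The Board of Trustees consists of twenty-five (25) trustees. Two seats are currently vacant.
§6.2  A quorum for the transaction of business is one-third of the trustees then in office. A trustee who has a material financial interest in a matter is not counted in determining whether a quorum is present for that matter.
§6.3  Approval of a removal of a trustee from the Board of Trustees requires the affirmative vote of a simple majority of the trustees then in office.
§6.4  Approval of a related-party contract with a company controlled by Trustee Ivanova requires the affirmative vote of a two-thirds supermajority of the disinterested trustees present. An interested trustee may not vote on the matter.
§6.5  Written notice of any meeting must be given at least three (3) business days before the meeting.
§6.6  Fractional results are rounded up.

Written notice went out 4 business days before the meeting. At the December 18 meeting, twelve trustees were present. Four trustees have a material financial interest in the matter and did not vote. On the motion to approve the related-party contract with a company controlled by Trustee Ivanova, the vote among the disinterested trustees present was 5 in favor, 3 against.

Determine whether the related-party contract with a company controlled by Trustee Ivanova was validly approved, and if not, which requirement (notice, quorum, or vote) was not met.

Invalid — vote requirement not satisfied.

Notice: 4 business days given; 3 required (4 ≥ 3). Satisfied.
Quorum: 12 present, but the 4 interested trustees do not count, leaving 8. Quorum is 8. Satisfied.
Vote: the related-party contract with a company controlled by Trustee Ivanova requires two-thirds of the disinterested trustees present (12 − 4 = 8). 2/3 of 8 = 5.33, rounded up to 6, so 6 affirmative votes are needed; 5 voted in favor. Not satisfied.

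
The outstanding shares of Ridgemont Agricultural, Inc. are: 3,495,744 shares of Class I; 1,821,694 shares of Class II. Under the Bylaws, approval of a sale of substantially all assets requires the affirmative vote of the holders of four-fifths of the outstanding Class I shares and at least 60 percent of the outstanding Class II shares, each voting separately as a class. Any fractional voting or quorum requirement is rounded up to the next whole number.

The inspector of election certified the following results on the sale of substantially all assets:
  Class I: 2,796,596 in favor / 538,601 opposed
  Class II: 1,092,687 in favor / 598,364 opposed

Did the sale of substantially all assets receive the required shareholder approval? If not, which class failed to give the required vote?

Class I: 4/5 of 3495744 = 2796595.20, rounded up to 2796596; 2,796,596 required, 2,796,596 in favor — approved.
Class II: 3/5 of 1821694 = 1093016.40, rounded up to 1093017; 1,093,017 required, 1,092,687 in favor — not approved.

Not approved — the Class II shares did not give the required vote.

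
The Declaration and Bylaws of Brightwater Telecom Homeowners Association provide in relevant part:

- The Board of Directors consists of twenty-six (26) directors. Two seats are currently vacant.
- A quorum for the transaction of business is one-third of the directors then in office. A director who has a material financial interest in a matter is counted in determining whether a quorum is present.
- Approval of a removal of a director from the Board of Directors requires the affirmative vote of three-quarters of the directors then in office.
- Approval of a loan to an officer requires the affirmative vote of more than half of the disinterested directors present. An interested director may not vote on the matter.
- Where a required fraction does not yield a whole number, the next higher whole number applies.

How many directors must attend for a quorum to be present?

1/3 of 24 = 8.

8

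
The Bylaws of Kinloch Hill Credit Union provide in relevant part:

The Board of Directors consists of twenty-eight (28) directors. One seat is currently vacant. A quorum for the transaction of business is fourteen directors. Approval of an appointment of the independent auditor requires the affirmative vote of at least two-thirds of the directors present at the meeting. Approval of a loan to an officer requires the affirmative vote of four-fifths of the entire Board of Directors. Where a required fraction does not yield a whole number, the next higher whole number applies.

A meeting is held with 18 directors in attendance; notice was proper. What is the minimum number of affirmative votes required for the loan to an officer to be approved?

23

The loan to an officer requires four-fifths of the entire Board of Directors (28).
4/5 of 28 = 22.40, rounded up to 23.
(Only 18 can vote, so the loan to an officer cannot pass at this meeting, but the required vote is still 23.)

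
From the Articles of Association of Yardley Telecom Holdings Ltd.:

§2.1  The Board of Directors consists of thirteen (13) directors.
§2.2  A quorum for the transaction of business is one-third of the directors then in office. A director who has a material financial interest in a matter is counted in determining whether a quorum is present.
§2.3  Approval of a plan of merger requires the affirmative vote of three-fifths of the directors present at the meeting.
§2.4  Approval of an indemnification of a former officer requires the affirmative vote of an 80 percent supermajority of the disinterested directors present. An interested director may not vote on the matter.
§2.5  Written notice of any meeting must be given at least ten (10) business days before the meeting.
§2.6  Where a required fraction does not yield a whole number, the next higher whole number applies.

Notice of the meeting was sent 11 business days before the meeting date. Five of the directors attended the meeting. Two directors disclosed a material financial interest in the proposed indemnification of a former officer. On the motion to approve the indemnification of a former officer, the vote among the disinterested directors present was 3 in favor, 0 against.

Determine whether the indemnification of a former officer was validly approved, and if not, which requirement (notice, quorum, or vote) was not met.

Notice: 11 business days given; 10 required (11 ≥ 10). Satisfied.
Quorum: 5 present (interested directors count toward quorum); quorum is 5. Satisfied.
Vote: the indemnification of a former officer requires four-fifths of the disinterested directors present (5 − 2 = 3). 4/5 of 3 = 2.40, rounded up to 3, so 3 affirmative votes are needed; 3 voted in favor. Satisfied.

Valid — all requirements satisfied.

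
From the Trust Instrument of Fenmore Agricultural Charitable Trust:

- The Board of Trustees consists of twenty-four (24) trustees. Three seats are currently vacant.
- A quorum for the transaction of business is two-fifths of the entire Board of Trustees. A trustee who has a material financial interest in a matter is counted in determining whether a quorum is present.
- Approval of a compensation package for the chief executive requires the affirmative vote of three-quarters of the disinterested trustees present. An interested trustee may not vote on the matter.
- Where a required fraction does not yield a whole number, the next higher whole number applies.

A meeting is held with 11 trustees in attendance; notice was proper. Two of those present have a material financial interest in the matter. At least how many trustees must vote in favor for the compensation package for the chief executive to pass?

The compensation package for the chief executive requires three-fourths of the disinterested trustees present (11 − 2 = 9).
3/4 of 9 = 6.75, rounded up to 7.

7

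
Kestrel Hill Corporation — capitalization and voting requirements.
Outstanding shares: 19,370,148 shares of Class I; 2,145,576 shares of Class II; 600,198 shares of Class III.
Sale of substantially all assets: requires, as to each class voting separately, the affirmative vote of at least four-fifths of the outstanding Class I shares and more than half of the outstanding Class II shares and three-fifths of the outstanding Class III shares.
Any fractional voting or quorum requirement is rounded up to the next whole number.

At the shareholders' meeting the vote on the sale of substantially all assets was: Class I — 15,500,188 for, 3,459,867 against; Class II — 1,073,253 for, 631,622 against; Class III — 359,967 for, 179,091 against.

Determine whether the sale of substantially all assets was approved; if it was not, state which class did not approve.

Class I: 4/5 of 19370148 = 15496118.40, rounded up to 15496119; 15,496,119 required, 15,500,188 in favor — approved.
Class II: a majority of 2145576 is 1072789; 1,072,789 required, 1,073,253 in favor — approved.
Class III: 3/5 of 600198 = 360118.80, rounded up to 360119; 360,119 required, 359,967 in favor — not approved.

Not approved — the Class III shares did not give the required vote.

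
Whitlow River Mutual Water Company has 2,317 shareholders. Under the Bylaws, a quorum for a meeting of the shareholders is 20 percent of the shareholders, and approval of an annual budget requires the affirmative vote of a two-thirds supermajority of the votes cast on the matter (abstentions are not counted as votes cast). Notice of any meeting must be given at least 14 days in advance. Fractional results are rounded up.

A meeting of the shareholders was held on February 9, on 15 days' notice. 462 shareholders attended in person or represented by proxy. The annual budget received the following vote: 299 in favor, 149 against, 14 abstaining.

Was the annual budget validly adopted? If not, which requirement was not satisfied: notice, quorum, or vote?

Invalid — quorum requirement not satisfied.

Notice: 15 days given; 14 required. Satisfied.
Quorum: 20% of 2,317 = 463.40, rounded up to 464; 462 present. Not satisfied.
Vote: requires two-thirds of the votes cast (462 − 14 abstaining = 448); 2/3 of 448 = 298.67, rounded up to 299, so 299 needed; 299 in favor. Satisfied.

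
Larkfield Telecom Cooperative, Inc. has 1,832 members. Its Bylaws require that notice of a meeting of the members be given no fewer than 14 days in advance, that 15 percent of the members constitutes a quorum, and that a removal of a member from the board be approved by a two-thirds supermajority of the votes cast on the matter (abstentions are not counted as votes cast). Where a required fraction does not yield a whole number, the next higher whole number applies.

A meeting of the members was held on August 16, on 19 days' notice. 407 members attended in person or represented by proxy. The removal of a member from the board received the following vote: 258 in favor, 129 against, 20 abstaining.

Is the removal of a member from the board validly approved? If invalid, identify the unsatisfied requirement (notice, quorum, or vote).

Valid — all requirements satisfied.

Notice: 19 days given; 14 required. Satisfied.
Quorum: 15% of 1,832 = 274.80, rounded up to 275; 407 present. Satisfied.
Vote: requires two-thirds of the votes cast (407 − 20 abstaining = 387); 2/3 of 387 = 258, so 258 needed; 258 in favor. Satisfied.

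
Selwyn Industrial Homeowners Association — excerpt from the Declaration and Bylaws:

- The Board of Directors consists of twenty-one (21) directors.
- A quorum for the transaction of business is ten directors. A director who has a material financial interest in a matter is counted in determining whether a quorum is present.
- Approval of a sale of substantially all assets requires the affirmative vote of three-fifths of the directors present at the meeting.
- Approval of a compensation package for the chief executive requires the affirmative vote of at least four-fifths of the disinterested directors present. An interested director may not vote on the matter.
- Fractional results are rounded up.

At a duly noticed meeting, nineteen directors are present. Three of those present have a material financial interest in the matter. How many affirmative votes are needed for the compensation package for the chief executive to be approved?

13

The compensation package for the chief executive requires four-fifths of the disinterested directors present (19 − 3 = 16).
4/5 of 16 = 12.80, rounded up to 13.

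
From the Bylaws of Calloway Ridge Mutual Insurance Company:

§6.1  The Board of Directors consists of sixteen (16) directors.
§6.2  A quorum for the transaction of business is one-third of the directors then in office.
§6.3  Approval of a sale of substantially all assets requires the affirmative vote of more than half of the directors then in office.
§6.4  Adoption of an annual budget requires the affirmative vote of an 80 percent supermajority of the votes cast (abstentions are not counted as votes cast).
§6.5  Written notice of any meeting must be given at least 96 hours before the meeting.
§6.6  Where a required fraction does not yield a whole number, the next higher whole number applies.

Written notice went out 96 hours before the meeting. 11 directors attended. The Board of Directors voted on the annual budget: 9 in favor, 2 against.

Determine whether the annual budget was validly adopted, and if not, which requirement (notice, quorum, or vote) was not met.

Valid — all requirements satisfied.

Notice: 96 hours given; 96 required (96 ≥ 96). Satisfied.
Quorum: 11 present; quorum is 6. Satisfied.
Vote: the annual budget requires four-fifths of the votes cast (11). 4/5 of 11 = 8.80, rounded up to 9, so 9 affirmative votes are needed; 9 voted in favor. Satisfied.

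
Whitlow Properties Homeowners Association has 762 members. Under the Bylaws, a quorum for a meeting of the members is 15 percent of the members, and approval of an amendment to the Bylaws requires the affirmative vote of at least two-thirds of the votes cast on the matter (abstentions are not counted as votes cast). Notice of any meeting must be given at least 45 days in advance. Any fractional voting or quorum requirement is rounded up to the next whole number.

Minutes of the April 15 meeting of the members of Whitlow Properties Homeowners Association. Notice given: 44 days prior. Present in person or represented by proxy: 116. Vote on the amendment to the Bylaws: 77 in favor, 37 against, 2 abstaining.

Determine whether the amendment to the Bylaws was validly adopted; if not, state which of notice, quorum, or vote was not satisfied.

Notice: 44 days given; 45 required. Not satisfied.
Quorum: 15% of 762 = 114.30, rounded up to 115; 116 present. Satisfied.
Vote: requires two-thirds of the votes cast (116 − 2 abstaining = 114); 2/3 of 114 = 76, so 76 needed; 77 in favor. Satisfied.

Invalid — notice requirement not satisfied.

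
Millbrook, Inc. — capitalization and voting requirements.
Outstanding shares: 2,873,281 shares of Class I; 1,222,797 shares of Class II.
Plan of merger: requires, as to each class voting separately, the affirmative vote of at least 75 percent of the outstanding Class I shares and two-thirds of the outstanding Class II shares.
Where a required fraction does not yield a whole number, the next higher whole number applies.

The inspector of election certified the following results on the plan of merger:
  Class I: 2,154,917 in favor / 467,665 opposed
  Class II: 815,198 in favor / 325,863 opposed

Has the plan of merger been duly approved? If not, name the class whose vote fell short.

Not approved — the Class I shares did not give the required vote.

Class I: 3/4 of 2873281 = 2154960.75, rounded up to 2154961; 2,154,961 required, 2,154,917 in favor — not approved.
Class II: 2/3 of 1222797 = 815198; 815,198 required, 815,198 in favor — approved.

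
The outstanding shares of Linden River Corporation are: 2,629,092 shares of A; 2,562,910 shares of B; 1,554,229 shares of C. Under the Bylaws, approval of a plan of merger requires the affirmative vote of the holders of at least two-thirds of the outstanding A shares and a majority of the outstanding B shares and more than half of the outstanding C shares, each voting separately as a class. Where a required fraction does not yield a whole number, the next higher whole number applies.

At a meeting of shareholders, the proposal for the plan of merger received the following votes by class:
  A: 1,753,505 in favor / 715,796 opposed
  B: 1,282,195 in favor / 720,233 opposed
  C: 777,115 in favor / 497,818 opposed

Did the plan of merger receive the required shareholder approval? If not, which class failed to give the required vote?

A: 2/3 of 2629092 = 1752728; 1,752,728 required, 1,753,505 in favor — approved.
B: a majority of 2562910 is 1281456; 1,281,456 required, 1,282,195 in favor — approved.
C: a majority of 1554229 is 777115; 777,115 required, 777,115 in favor — approved.

Approved — every class gave the required vote.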